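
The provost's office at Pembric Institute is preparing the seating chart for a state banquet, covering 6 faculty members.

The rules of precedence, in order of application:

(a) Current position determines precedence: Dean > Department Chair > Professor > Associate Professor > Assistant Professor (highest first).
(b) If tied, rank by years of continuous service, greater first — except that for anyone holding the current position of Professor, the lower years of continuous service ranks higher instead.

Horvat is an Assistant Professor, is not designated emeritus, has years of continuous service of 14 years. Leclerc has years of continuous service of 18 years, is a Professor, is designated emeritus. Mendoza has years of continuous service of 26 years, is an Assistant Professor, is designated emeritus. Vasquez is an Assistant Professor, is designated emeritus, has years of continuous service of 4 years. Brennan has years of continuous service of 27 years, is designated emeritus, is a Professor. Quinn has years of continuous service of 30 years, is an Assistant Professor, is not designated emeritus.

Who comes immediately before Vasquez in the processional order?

Horvat

By current position: Leclerc and Brennan (Professor); then Quinn, Mendoza, Horvat and Vasquez (Assistant Professor).
Among Leclerc and Brennan, by years of continuous service (lower first) (reversed rule for this group): Leclerc (18 years) before Brennan (27 years).
Among Quinn, Mendoza, Horvat and Vasquez, by years of continuous service (higher first): Quinn (30 years) before Mendoza (26 years) before Horvat (14 years) before Vasquez (4 years).
Order: Leclerc, Brennan, Quinn, Mendoza, Horvat, Vasquez.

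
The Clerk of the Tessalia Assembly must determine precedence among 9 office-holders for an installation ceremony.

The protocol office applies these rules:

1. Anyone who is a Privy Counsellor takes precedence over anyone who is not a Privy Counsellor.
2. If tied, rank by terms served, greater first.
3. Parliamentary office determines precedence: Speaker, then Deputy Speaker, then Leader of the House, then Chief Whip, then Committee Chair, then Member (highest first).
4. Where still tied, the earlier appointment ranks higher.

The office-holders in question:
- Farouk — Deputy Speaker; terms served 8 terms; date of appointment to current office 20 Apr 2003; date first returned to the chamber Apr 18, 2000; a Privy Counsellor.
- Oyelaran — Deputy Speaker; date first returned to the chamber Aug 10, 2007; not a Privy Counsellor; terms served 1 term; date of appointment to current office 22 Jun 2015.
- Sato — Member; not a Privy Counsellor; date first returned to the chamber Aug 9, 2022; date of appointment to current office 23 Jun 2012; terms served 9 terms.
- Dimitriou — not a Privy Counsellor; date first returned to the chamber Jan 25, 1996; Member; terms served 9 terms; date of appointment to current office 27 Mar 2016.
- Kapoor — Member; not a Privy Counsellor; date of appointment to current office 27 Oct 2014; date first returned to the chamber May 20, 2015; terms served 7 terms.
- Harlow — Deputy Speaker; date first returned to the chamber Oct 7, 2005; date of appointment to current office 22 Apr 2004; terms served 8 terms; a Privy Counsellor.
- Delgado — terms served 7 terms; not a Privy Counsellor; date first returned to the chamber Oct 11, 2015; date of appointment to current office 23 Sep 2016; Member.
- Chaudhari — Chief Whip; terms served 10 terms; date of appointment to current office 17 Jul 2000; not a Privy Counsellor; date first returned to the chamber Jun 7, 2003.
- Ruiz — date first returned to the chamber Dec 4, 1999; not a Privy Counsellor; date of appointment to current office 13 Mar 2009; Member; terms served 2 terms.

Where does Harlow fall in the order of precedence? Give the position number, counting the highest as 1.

By the first rule: Farouk and Harlow (both a Privy Counsellor); then Chaudhari, Sato, Dimitriou, Kapoor, Delgado, Ruiz and Oyelaran (each not a Privy Counsellor).
Farouk and Harlow both have terms served 8 terms, so the next rule applies.
Farouk and Harlow are each Deputy Speaker, so the next rule applies.
Among Farouk and Harlow, by date of appointment to current office (earlier first): Farouk (20 Apr 2003) before Harlow (22 Apr 2004).
Among Chaudhari, Sato, Dimitriou, Kapoor, Delgado, Ruiz and Oyelaran, by terms served (higher first): Chaudhari (10 terms) before Sato and Dimitriou (9 terms) before Kapoor and Delgado (7 terms) before Ruiz (2 terms) before Oyelaran (1 term).
Sato and Dimitriou are each Member, so the next rule applies.
Among Sato and Dimitriou, by date of appointment to current office (earlier first): Sato (23 Jun 2012) before Dimitriou (27 Mar 2016).
Kapoor and Delgado are each Member, so the next rule applies.
Among Kapoor and Delgado, by date of appointment to current office (earlier first): Kapoor (27 Oct 2014) before Delgado (23 Sep 2016).
Order: Farouk, Harlow, Chaudhari, Sato, Dimitriou, Kapoor, Delgado, Ruiz, Oyelaran. So position 2.

2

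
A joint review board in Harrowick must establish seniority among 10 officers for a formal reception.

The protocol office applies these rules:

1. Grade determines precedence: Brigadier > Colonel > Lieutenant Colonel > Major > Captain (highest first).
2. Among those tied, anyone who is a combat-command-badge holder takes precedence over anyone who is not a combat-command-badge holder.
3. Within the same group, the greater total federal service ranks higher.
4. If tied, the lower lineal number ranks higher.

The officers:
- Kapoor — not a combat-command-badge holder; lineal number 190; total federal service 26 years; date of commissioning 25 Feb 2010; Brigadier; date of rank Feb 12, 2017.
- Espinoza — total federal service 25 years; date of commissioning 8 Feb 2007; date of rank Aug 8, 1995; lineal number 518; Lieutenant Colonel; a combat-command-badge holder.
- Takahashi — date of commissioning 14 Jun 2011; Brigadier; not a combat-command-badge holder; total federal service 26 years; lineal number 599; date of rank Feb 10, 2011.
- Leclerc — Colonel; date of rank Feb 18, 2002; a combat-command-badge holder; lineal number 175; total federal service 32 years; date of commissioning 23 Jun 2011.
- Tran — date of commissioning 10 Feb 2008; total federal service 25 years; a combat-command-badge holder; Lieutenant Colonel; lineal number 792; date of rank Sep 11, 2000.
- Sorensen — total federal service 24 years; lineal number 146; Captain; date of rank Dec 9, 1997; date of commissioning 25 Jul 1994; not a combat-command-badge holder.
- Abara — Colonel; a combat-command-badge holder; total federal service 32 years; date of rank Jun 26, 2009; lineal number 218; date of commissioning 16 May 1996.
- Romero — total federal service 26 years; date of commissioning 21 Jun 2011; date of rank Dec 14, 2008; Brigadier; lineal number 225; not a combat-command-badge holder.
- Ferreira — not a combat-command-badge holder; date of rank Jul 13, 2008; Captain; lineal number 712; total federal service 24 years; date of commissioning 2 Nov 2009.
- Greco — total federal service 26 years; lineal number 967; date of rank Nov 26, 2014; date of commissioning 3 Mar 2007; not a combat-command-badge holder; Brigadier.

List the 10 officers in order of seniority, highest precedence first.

By grade: Kapoor, Romero, Takahashi and Greco (Brigadier); then Leclerc and Abara (Colonel); then Espinoza and Tran (Lieutenant Colonel); then Sorensen and Ferreira (Captain).
Kapoor, Romero, Takahashi and Greco are each not a combat-command-badge holder, so the next rule applies.
Kapoor, Romero, Takahashi and Greco all have total federal service 26 years, so the next rule applies.
Among Kapoor, Romero, Takahashi and Greco, by lineal number (lower first): Kapoor (190) before Romero (225) before Takahashi (599) before Greco (967).
Leclerc and Abara are each a combat-command-badge holder, so the next rule applies.
Leclerc and Abara both have total federal service 32 years, so the next rule applies.
Among Leclerc and Abara, by lineal number (lower first): Leclerc (175) before Abara (218).
Espinoza and Tran are each a combat-command-badge holder, so the next rule applies.
Espinoza and Tran both have total federal service 25 years, so the next rule applies.
Among Espinoza and Tran, by lineal number (lower first): Espinoza (518) before Tran (792).
Sorensen and Ferreira are each not a combat-command-badge holder, so the next rule applies.
Sorensen and Ferreira both have total federal service 24 years, so the next rule applies.
Among Sorensen and Ferreira, by lineal number (lower first): Sorensen (146) before Ferreira (712).
Full order: Kapoor, Romero, Takahashi, Greco, Leclerc, Abara, Espinoza, Tran, Sorensen, Ferreira.

Kapoor, Romero, Takahashi, Greco, Leclerc, Abara, Espinoza, Tran, Sorensen, Ferreira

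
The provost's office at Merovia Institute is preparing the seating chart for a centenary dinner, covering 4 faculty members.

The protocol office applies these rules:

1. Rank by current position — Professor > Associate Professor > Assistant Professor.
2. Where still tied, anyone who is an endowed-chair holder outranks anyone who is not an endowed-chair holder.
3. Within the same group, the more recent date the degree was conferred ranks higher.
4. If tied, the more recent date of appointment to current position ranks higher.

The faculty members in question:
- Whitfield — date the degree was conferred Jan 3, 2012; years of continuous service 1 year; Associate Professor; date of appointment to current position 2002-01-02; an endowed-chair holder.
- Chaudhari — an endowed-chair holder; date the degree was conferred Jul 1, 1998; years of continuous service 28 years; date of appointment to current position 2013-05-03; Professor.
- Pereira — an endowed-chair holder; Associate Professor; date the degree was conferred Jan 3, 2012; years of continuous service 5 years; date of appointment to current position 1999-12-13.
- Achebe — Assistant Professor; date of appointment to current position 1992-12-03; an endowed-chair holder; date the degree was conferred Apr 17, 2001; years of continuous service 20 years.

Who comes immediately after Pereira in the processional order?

Achebe

By current position: Chaudhari (Professor); then Whitfield and Pereira (Associate Professor); then Achebe (Assistant Professor).
Whitfield and Pereira are each an endowed-chair holder, so the next rule applies.
Whitfield and Pereira both have date the degree was conferred Jan 3, 2012, so the next rule applies.
Among Whitfield and Pereira, by date of appointment to current position (later first): Whitfield (2002-01-02) before Pereira (1999-12-13).
Order: Chaudhari, Whitfield, Pereira, Achebe.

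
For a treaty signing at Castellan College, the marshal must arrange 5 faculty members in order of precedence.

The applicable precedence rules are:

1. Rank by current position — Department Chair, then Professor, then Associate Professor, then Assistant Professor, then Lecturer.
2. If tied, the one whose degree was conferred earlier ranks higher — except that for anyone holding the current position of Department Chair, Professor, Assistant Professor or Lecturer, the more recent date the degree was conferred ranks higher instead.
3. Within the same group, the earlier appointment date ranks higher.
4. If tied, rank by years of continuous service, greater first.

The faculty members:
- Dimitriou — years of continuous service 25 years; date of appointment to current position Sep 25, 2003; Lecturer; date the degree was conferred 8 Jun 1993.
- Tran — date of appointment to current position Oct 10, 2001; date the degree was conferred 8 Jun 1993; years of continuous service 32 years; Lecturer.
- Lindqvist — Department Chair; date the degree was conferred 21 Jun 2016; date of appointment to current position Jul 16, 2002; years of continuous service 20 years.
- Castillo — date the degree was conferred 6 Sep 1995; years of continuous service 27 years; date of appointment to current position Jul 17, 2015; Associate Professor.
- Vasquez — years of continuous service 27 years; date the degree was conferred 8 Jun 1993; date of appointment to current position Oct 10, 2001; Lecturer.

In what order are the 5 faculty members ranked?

Lindqvist, Castillo, Tran, Vasquez, Dimitriou

By current position: Lindqvist (Department Chair); then Castillo (Associate Professor); then Tran, Vasquez and Dimitriou (Lecturer).
Tran, Vasquez and Dimitriou all have date the degree was conferred 8 Jun 1993, so the next rule applies.
Among Tran, Vasquez and Dimitriou, by date of appointment to current position (earlier first): Tran and Vasquez (Oct 10, 2001) before Dimitriou (Sep 25, 2003).
Among Tran and Vasquez, by years of continuous service (higher first): Tran (32 years) before Vasquez (27 years).
Full order: Lindqvist, Castillo, Tran, Vasquez, Dimitriou.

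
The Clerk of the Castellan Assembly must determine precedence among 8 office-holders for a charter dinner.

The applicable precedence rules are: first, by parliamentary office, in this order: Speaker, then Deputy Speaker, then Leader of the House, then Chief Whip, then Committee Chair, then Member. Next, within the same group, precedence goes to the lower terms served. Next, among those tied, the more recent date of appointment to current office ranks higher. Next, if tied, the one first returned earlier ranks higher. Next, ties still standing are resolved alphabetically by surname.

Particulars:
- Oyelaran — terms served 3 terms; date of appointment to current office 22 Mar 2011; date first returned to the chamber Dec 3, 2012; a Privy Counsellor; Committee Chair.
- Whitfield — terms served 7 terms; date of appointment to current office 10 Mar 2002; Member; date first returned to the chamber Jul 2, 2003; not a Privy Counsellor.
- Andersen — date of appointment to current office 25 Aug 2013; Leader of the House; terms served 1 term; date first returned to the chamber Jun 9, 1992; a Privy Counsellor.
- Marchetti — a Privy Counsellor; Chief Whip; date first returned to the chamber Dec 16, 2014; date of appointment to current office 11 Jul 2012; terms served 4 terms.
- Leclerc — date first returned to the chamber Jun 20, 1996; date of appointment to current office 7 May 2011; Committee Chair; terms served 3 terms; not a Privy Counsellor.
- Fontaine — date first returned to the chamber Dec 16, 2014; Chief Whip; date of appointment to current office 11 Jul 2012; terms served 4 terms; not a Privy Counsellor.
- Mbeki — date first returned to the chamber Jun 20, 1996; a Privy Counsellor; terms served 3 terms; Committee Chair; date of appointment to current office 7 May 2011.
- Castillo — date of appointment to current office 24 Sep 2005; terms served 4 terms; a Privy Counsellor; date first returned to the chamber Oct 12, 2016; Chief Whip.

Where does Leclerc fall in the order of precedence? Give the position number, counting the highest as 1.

By parliamentary office: Andersen (Leader of the House); then Fontaine, Marchetti and Castillo (Chief Whip); then Leclerc, Mbeki and Oyelaran (Committee Chair); then Whitfield (Member).
Fontaine, Marchetti and Castillo all have terms served 4 terms, so the next rule applies.
Among Fontaine, Marchetti and Castillo, by date of appointment to current office (later first): Fontaine and Marchetti (11 Jul 2012) before Castillo (24 Sep 2005).
Fontaine and Marchetti both have date first returned to the chamber Dec 16, 2014, so the next rule applies.
Among Fontaine and Marchetti, alphabetically by surname: Fontaine before Marchetti.
Leclerc, Mbeki and Oyelaran all have terms served 3 terms, so the next rule applies.
Among Leclerc, Mbeki and Oyelaran, by date of appointment to current office (later first): Leclerc and Mbeki (7 May 2011) before Oyelaran (22 Mar 2011).
Leclerc and Mbeki both have date first returned to the chamber Jun 20, 1996, so the next rule applies.
Among Leclerc and Mbeki, alphabetically by surname: Leclerc before Mbeki.
Order: Andersen, Fontaine, Marchetti, Castillo, Leclerc, Mbeki, Oyelaran, Whitfield. So position 5.

5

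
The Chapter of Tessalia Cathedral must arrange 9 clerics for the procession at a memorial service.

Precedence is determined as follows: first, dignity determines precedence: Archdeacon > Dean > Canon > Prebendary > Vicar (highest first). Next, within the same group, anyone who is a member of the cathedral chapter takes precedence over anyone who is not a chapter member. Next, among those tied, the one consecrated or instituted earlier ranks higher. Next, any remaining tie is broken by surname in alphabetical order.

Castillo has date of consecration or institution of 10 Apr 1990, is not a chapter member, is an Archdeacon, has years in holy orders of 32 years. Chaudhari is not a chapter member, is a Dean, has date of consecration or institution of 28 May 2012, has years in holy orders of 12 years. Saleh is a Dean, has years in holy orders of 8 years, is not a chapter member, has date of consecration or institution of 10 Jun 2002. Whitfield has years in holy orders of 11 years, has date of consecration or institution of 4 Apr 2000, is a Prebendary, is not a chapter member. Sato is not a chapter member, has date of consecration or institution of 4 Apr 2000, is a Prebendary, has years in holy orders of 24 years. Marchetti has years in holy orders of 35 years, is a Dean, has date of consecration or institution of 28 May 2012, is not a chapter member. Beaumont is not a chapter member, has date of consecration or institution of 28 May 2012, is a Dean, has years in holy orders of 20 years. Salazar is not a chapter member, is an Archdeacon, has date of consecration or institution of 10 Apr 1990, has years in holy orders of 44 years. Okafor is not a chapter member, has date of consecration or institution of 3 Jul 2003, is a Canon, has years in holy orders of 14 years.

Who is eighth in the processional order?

Sato

By dignity: Castillo and Salazar (Archdeacon); then Saleh, Beaumont, Chaudhari and Marchetti (Dean); then Okafor (Canon); then Sato and Whitfield (Prebendary).
Castillo and Salazar are each not a chapter member, so the next rule applies.
Castillo and Salazar both have date of consecration or institution 10 Apr 1990, so the next rule applies.
Among Castillo and Salazar, alphabetically by surname: Castillo before Salazar.
Saleh, Beaumont, Chaudhari and Marchetti are each not a chapter member, so the next rule applies.
Among Saleh, Beaumont, Chaudhari and Marchetti, by date of consecration or institution (earlier first): Saleh (10 Jun 2002) before Beaumont, Chaudhari and Marchetti (28 May 2012).
Among Beaumont, Chaudhari and Marchetti, alphabetically by surname: Beaumont before Chaudhari before Marchetti.
Sato and Whitfield are each not a chapter member, so the next rule applies.
Sato and Whitfield both have date of consecration or institution 4 Apr 2000, so the next rule applies.
Among Sato and Whitfield, alphabetically by surname: Sato before Whitfield.
Order: Castillo, Salazar, Saleh, Beaumont, Chaudhari, Marchetti, Okafor, Sato, Whitfield.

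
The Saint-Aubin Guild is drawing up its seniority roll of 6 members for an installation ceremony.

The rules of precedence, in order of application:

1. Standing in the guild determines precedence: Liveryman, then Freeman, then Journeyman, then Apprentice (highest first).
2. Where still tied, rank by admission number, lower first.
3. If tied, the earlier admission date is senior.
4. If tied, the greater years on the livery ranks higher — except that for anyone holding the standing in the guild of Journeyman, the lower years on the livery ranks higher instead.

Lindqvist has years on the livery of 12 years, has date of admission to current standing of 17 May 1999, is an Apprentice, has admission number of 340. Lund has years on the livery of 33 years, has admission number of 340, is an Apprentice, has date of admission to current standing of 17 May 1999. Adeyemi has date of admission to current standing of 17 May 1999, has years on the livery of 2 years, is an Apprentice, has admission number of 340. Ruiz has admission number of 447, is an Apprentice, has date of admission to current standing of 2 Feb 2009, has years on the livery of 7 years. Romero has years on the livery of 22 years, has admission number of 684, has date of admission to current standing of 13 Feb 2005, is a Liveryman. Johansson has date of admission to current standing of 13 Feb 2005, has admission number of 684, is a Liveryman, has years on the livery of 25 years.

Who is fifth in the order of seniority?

Adeyemi

By standing in the guild: Johansson and Romero (Liveryman); then Lund, Lindqvist, Adeyemi and Ruiz (Apprentice).
Johansson and Romero both have admission number 684, so the next rule applies.
Johansson and Romero both have date of admission to current standing 13 Feb 2005, so the next rule applies.
Among Johansson and Romero, by years on the livery (higher first): Johansson (25 years) before Romero (22 years).
Among Lund, Lindqvist, Adeyemi and Ruiz, by admission number (lower first): Lund, Lindqvist and Adeyemi (340) before Ruiz (447).
Lund, Lindqvist and Adeyemi all have date of admission to current standing 17 May 1999, so the next rule applies.
Among Lund, Lindqvist and Adeyemi, by years on the livery (higher first): Lund (33 years) before Lindqvist (12 years) before Adeyemi (2 years).
Order: Johansson, Romero, Lund, Lindqvist, Adeyemi, Ruiz.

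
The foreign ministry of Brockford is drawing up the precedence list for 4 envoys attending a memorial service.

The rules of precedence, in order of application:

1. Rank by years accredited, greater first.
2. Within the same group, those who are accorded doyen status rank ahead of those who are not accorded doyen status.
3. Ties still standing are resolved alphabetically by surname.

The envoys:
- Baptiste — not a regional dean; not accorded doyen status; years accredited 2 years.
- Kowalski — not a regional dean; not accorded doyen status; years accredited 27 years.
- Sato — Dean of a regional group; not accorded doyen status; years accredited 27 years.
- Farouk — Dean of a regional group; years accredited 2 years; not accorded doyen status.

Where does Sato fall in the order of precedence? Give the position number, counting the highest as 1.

By years accredited (higher first): Kowalski and Sato (both 27 years); then Baptiste and Farouk (both 2 years).
Kowalski and Sato are each not accorded doyen status, so the next rule applies.
Among Kowalski and Sato, alphabetically by surname: Kowalski before Sato.
Baptiste and Farouk are each not accorded doyen status, so the next rule applies.
Among Baptiste and Farouk, alphabetically by surname: Baptiste before Farouk.
Order: Kowalski, Sato, Baptiste, Farouk. So position 2.

2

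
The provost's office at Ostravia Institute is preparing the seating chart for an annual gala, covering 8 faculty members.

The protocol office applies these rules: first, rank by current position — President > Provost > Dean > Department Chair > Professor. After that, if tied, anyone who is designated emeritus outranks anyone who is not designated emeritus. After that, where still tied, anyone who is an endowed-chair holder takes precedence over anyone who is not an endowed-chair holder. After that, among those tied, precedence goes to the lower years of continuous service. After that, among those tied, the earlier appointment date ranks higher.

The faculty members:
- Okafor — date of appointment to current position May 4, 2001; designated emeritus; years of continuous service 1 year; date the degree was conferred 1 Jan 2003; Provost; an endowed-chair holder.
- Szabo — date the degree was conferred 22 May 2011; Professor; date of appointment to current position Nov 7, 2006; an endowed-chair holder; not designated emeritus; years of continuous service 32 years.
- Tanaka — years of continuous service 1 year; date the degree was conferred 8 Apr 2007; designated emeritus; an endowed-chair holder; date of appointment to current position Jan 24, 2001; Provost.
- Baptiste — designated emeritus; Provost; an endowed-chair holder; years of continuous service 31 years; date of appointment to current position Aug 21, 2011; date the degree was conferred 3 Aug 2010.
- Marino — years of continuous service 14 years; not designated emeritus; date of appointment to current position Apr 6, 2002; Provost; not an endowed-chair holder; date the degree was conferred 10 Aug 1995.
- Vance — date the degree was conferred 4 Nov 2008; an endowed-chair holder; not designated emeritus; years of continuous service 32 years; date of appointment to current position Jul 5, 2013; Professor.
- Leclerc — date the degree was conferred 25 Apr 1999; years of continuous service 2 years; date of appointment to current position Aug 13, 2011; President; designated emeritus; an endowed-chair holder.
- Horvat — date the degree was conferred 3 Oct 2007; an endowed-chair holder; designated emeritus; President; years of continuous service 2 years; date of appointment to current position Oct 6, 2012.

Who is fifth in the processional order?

Baptiste

By current position: Leclerc and Horvat (President); then Tanaka, Okafor, Baptiste and Marino (Provost); then Szabo and Vance (Professor).
Leclerc and Horvat are each designated emeritus, so the next rule applies.
Leclerc and Horvat are each an endowed-chair holder, so the next rule applies.
Leclerc and Horvat both have years of continuous service 2 years, so the next rule applies.
Among Leclerc and Horvat, by date of appointment to current position (earlier first): Leclerc (Aug 13, 2011) before Horvat (Oct 6, 2012).
Among Tanaka, Okafor, Baptiste and Marino, designated emeritus before not designated emeritus: Tanaka, Okafor and Baptiste (designated emeritus) before Marino (not designated emeritus).
Tanaka, Okafor and Baptiste are each an endowed-chair holder, so the next rule applies.
Among Tanaka, Okafor and Baptiste, by years of continuous service (lower first): Tanaka and Okafor (1 year) before Baptiste (31 years).
Among Tanaka and Okafor, by date of appointment to current position (earlier first): Tanaka (Jan 24, 2001) before Okafor (May 4, 2001).
Szabo and Vance are each not designated emeritus, so the next rule applies.
Szabo and Vance are each an endowed-chair holder, so the next rule applies.
Szabo and Vance both have years of continuous service 32 years, so the next rule applies.
Among Szabo and Vance, by date of appointment to current position (earlier first): Szabo (Nov 7, 2006) before Vance (Jul 5, 2013).
Order: Leclerc, Horvat, Tanaka, Okafor, Baptiste, Marino, Szabo, Vance.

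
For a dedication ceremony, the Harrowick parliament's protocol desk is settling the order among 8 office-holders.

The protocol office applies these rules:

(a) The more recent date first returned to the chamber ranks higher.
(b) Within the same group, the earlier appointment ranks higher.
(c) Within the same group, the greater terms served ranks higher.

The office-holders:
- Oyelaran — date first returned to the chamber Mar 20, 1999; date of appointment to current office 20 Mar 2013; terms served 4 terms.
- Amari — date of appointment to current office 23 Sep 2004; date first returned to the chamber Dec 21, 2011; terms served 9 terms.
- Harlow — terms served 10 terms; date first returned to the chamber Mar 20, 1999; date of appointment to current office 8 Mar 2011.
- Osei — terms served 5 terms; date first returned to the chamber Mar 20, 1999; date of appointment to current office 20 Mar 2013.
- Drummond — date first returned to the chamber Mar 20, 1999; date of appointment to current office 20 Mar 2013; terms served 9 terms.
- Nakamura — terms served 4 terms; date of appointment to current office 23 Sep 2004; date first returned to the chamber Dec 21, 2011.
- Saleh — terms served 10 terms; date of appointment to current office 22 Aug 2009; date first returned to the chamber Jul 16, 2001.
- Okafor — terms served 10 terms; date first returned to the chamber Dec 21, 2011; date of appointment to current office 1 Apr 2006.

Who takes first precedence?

Amari

By date first returned to the chamber (later first): Amari, Nakamura and Okafor (each Dec 21, 2011); then Saleh (Jul 16, 2001); then Harlow, Drummond, Osei and Oyelaran (each Mar 20, 1999).
Among Amari, Nakamura and Okafor, by date of appointment to current office (earlier first): Amari and Nakamura (23 Sep 2004) before Okafor (1 Apr 2006).
Among Amari and Nakamura, by terms served (higher first): Amari (9 terms) before Nakamura (4 terms).
Among Harlow, Drummond, Osei and Oyelaran, by date of appointment to current office (earlier first): Harlow (8 Mar 2011) before Drummond, Osei and Oyelaran (20 Mar 2013).
Among Drummond, Osei and Oyelaran, by terms served (higher first): Drummond (9 terms) before Osei (5 terms) before Oyelaran (4 terms).
Order: Amari, Nakamura, Okafor, Saleh, Harlow, Drummond, Osei, Oyelaran.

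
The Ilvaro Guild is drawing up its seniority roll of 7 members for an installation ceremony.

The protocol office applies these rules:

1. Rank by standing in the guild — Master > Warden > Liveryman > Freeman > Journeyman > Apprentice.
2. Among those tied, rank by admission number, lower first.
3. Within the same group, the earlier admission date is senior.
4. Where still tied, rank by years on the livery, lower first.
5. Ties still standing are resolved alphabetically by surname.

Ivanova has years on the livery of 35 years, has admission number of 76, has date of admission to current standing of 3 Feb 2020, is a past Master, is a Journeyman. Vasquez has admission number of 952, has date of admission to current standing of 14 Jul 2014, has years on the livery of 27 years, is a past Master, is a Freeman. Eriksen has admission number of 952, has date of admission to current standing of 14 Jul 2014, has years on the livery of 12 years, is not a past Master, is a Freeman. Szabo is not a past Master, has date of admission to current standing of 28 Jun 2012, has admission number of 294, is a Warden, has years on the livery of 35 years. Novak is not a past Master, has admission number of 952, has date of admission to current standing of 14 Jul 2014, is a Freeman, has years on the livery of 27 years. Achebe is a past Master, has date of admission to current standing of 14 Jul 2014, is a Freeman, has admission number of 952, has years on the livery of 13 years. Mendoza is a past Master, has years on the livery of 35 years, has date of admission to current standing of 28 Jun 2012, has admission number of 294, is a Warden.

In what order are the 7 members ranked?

By standing in the guild: Mendoza and Szabo (Warden); then Eriksen, Achebe, Novak and Vasquez (Freeman); then Ivanova (Journeyman).
Mendoza and Szabo both have admission number 294, so the next rule applies.
Mendoza and Szabo both have date of admission to current standing 28 Jun 2012, so the next rule applies.
Mendoza and Szabo both have years on the livery 35 years, so the next rule applies.
Among Mendoza and Szabo, alphabetically by surname: Mendoza before Szabo.
Eriksen, Achebe, Novak and Vasquez all have admission number 952, so the next rule applies.
Eriksen, Achebe, Novak and Vasquez all have date of admission to current standing 14 Jul 2014, so the next rule applies.
Among Eriksen, Achebe, Novak and Vasquez, by years on the livery (lower first): Eriksen (12 years) before Achebe (13 years) before Novak and Vasquez (27 years).
Among Novak and Vasquez, alphabetically by surname: Novak before Vasquez.
Full order: Mendoza, Szabo, Eriksen, Achebe, Novak, Vasquez, Ivanova.

Mendoza, Szabo, Eriksen, Achebe, Novak, Vasquez, Ivanova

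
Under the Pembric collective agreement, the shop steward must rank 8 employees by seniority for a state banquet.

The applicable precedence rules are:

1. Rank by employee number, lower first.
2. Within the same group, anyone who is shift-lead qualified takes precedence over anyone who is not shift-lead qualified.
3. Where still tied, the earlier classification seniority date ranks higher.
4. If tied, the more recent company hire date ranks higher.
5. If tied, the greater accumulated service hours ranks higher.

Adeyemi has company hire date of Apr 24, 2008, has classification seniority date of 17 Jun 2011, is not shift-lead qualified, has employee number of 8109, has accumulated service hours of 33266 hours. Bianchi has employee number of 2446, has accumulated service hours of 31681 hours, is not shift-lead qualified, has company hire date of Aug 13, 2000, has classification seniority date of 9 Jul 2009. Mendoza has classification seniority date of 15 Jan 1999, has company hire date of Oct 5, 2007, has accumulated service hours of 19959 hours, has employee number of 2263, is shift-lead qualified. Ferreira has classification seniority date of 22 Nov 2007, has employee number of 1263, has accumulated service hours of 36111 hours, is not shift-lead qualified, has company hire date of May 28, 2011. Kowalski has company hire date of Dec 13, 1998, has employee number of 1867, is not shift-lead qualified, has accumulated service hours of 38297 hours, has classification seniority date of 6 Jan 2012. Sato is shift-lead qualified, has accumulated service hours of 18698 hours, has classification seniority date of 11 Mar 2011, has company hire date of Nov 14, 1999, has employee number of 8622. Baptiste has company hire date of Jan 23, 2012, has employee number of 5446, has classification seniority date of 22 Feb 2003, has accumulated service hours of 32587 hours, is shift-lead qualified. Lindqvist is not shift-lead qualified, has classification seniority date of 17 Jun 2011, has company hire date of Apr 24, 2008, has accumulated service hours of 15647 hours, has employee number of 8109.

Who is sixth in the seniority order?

Adeyemi

By employee number (lower first): Ferreira (1263); then Kowalski (1867); then Mendoza (2263); then Bianchi (2446); then Baptiste (5446); then Adeyemi and Lindqvist (both 8109); then Sato (8622).
Adeyemi and Lindqvist are each not shift-lead qualified, so the next rule applies.
Adeyemi and Lindqvist both have classification seniority date 17 Jun 2011, so the next rule applies.
Adeyemi and Lindqvist both have company hire date Apr 24, 2008, so the next rule applies.
Among Adeyemi and Lindqvist, by accumulated service hours (higher first): Adeyemi (33266 hours) before Lindqvist (15647 hours).
Order: Ferreira, Kowalski, Mendoza, Bianchi, Baptiste, Adeyemi, Lindqvist, Sato.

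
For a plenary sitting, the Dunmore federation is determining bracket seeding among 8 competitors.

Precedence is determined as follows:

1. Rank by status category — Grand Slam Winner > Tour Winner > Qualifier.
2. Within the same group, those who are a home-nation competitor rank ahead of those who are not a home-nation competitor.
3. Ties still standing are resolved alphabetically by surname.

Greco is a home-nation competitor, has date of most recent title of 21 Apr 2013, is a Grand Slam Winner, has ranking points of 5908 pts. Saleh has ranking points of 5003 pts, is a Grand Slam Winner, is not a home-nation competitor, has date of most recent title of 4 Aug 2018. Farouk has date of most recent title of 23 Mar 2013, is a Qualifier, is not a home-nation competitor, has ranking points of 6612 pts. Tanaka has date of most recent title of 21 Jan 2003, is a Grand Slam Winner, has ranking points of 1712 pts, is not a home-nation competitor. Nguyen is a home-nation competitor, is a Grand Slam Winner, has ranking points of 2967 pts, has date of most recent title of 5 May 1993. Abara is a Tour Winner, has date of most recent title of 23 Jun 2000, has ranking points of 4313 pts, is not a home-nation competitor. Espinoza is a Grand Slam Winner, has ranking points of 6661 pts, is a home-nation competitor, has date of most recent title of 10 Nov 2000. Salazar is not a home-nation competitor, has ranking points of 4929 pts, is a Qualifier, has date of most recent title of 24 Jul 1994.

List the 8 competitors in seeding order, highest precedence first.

Espinoza, Greco, Nguyen, Saleh, Tanaka, Abara, Farouk, Salazar

By status category: Espinoza, Greco, Nguyen, Saleh and Tanaka (Grand Slam Winner); then Abara (Tour Winner); then Farouk and Salazar (Qualifier).
Among Espinoza, Greco, Nguyen, Saleh and Tanaka, a home-nation competitor before not a home-nation competitor: Espinoza, Greco and Nguyen (a home-nation competitor) before Saleh and Tanaka (not a home-nation competitor).
Among Espinoza, Greco and Nguyen, alphabetically by surname: Espinoza before Greco before Nguyen.
Among Saleh and Tanaka, alphabetically by surname: Saleh before Tanaka.
Farouk and Salazar are each not a home-nation competitor, so the next rule applies.
Among Farouk and Salazar, alphabetically by surname: Farouk before Salazar.
Full order: Espinoza, Greco, Nguyen, Saleh, Tanaka, Abara, Farouk, Salazar.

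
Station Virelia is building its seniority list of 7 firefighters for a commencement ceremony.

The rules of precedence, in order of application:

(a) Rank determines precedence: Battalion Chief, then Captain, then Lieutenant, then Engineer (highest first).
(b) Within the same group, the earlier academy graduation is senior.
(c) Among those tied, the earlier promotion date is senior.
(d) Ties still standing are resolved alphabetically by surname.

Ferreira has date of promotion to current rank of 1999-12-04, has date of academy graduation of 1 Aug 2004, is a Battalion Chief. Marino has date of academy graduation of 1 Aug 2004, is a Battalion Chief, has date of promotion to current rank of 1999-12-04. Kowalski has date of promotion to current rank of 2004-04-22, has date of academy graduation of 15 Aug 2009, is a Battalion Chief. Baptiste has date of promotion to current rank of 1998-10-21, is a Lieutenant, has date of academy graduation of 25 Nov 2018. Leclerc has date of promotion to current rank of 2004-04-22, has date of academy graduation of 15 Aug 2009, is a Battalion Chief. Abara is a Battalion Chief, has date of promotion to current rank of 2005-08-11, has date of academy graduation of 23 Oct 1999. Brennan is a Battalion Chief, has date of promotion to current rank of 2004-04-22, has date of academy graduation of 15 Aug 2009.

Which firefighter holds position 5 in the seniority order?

Kowalski

By rank: Abara, Ferreira, Marino, Brennan, Kowalski and Leclerc (Battalion Chief); then Baptiste (Lieutenant).
Among Abara, Ferreira, Marino, Brennan, Kowalski and Leclerc, by date of academy graduation (earlier first): Abara (23 Oct 1999) before Ferreira and Marino (1 Aug 2004) before Brennan, Kowalski and Leclerc (15 Aug 2009).
Ferreira and Marino both have date of promotion to current rank 1999-12-04, so the next rule applies.
Among Ferreira and Marino, alphabetically by surname: Ferreira before Marino.
Brennan, Kowalski and Leclerc all have date of promotion to current rank 2004-04-22, so the next rule applies.
Among Brennan, Kowalski and Leclerc, alphabetically by surname: Brennan before Kowalski before Leclerc.
Order: Abara, Ferreira, Marino, Brennan, Kowalski, Leclerc, Baptiste.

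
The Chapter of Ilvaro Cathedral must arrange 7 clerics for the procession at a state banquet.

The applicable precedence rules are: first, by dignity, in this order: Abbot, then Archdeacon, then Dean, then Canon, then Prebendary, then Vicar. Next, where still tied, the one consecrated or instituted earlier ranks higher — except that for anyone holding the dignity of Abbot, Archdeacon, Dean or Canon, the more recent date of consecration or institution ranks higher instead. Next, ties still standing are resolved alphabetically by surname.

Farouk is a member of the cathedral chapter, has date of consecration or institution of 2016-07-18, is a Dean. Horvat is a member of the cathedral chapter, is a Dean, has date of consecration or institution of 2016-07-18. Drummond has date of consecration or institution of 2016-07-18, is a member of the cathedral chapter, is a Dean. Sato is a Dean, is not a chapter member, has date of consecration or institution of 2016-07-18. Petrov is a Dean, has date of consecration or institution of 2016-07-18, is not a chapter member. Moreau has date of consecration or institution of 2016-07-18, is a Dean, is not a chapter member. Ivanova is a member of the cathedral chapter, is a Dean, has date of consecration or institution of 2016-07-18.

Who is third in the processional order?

Horvat

By dignity: Drummond, Farouk, Horvat, Ivanova, Moreau, Petrov and Sato (Dean).
Drummond, Farouk, Horvat, Ivanova, Moreau, Petrov and Sato all have date of consecration or institution 2016-07-18, so the next rule applies.
Among Drummond, Farouk, Horvat, Ivanova, Moreau, Petrov and Sato, alphabetically by surname: Drummond before Farouk before Horvat before Ivanova before Moreau before Petrov before Sato.
Order: Drummond, Farouk, Horvat, Ivanova, Moreau, Petrov, Sato.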